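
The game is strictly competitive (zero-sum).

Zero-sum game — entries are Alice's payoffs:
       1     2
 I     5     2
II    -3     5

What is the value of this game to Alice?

31/11

Row minima are 2 and -3, so Alice's maximin is 2; column maxima are 5 and 5, so Bob's minimax is 5. These differ, so the equilibrium is in mixed strategies.
Let Alice play I with probability p. Bob is indifferent when 5p − 3(1−p) = 2p + 5(1−p), giving p = 8/11.
Let Bob play 1 with probability q. Alice is indifferent when 5q + 2(1−q) = −3q + 5(1−q), giving q = 3/11.
The value is 5·(3/11) + (2)·(8/11) = 31/11.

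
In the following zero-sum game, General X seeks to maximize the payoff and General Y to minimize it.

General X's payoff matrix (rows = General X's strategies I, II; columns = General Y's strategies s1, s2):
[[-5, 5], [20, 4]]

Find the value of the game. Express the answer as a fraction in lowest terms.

60/13

Row minima are -5 and 4, so General X's maximin is 4; column maxima are 20 and 5, so General Y's minimax is 5. These differ, so the equilibrium is in mixed strategies.
Let General X play I with probability p. General Y is indifferent when −5p + 20(1−p) = 5p + 4(1−p), giving p = 8/13.
Let General Y play s1 with probability q. General X is indifferent when −5q + 5(1−q) = 20q + 4(1−q), giving q = 1/26.
The value is -5·(1/26) + (5)·(25/26) = 60/13.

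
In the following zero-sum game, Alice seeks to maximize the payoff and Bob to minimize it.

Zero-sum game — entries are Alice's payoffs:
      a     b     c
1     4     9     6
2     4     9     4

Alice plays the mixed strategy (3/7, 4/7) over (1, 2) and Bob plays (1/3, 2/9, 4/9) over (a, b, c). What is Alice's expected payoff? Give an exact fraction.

346/63

Against (1/3, 2/9, 4/9), each row's expected payoff is 1: 6; 2: 46/9.
Taking the (3/7, 4/7)-weighted average: (3/7)·(6) + (4/7)·(46/9) = 346/63.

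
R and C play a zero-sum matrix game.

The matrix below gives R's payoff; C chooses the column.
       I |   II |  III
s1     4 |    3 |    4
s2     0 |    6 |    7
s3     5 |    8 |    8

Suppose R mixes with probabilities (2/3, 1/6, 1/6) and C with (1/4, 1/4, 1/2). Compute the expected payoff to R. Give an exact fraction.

Against (1/4, 1/4, 1/2), each row's expected payoff is s1: 15/4; s2: 5; s3: 29/4.
Taking the (2/3, 1/6, 1/6)-weighted average: (2/3)·(15/4) + (1/6)·(5) + (1/6)·(29/4) = 109/24.

109/24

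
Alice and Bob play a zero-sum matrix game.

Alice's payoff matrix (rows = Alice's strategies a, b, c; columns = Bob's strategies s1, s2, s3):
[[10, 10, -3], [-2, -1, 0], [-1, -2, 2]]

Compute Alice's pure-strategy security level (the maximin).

-2

The worst-case payoff for each row is a: -3, b: -2, c: -2.
The best of these is -2.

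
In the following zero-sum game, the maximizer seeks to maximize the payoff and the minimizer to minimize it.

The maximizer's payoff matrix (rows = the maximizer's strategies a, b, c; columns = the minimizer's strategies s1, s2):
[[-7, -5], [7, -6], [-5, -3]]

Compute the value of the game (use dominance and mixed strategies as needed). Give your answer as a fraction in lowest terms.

-17/5

Row a is strictly dominated by row c, so the maximizer never plays it.
The remaining 2×2 game on (b, c) × (s1, s2) has no saddle point. Let the maximizer play b with probability p; indifference gives 7p − 5(1−p) = −6p − 3(1−p), so p = 2/15.
Similarly the minimizer's optimal q on s1 is 1/5, and the value is 7·(1/5) + (-6)·(4/5) = -17/5.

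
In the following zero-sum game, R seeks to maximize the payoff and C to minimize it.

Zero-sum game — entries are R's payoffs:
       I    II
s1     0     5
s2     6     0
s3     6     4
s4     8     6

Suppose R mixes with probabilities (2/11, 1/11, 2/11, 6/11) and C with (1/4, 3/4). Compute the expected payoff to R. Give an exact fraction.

Against (1/4, 3/4), each row's expected payoff is s1: 15/4; s2: 3/2; s3: 9/2; s4: 13/2.
Taking the (2/11, 1/11, 2/11, 6/11)-weighted average: (2/11)·(15/4) + (1/11)·(3/2) + (2/11)·(9/2) + (6/11)·(13/2) = 57/11.

57/11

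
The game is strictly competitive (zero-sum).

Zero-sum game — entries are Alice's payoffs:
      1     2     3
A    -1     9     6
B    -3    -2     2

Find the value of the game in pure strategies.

-1

Row minima: -1, -3 → Alice's maximin is -1.
Column maxima: -1, 9, 6 → Bob's minimax is -1.
They coincide at (A, 1), so the value is -1.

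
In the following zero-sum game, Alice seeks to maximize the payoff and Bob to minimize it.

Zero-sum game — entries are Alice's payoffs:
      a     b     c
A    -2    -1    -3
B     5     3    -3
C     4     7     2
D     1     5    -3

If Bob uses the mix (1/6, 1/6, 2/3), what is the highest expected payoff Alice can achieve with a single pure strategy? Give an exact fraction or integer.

A: (-2)·(1/6) + (-1)·(1/6) + (-3)·(2/3) = -5/2.
B: (5)·(1/6) + (3)·(1/6) + (-3)·(2/3) = -2/3.
C: (4)·(1/6) + (7)·(1/6) + (2)·(2/3) = 19/6.
D: (1)·(1/6) + (5)·(1/6) + (-3)·(2/3) = -1.
The best pure response is C with expected payoff 19/6.

19/6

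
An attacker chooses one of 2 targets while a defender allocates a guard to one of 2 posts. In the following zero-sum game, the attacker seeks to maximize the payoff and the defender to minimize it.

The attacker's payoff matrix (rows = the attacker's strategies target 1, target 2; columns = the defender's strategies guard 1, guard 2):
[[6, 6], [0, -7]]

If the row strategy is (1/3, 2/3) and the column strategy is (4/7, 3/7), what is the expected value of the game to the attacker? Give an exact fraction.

0

Against (4/7, 3/7), each row's expected payoff is target 1: 6; target 2: -3.
Taking the (1/3, 2/3)-weighted average: (1/3)·(6) + (2/3)·(-3) = 0.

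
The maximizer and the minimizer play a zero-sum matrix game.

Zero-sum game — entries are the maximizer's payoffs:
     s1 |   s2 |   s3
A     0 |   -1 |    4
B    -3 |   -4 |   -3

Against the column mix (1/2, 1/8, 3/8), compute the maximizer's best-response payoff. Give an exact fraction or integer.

A: (0)·(1/2) + (-1)·(1/8) + (4)·(3/8) = 11/8.
B: (-3)·(1/2) + (-4)·(1/8) + (-3)·(3/8) = -25/8.
The best pure response is A with expected payoff 11/8.

11/8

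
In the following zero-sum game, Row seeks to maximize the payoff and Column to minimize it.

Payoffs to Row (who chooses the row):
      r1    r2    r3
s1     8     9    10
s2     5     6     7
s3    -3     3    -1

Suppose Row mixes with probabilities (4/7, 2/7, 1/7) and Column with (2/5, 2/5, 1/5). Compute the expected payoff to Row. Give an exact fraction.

233/35

Against (2/5, 2/5, 1/5), each row's expected payoff is s1: 44/5; s2: 29/5; s3: -1/5.
Taking the (4/7, 2/7, 1/7)-weighted average: (4/7)·(44/5) + (2/7)·(29/5) + (1/7)·(-1/5) = 233/35.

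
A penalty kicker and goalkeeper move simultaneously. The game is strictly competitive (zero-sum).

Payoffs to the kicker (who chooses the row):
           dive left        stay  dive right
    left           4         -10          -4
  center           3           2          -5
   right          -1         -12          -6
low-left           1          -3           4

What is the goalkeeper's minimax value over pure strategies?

2

The worst case (largest entry) in each column is dive left: 4, stay: 2, dive right: 4.
The best (smallest) of these is 2.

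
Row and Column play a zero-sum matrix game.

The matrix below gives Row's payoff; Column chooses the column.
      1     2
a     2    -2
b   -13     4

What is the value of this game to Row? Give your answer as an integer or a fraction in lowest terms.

Row minima are -2 and -13, so Row's maximin is -2; column maxima are 2 and 4, so Column's minimax is 2. These differ, so the equilibrium is in mixed strategies.
Let Row play a with probability p. Column is indifferent when 2p − 13(1−p) = −2p + 4(1−p), giving p = 17/21.
Let Column play 1 with probability q. Row is indifferent when 2q − 2(1−q) = −13q + 4(1−q), giving q = 2/7.
The value is 2·(2/7) + (-2)·(5/7) = -6/7.

-6/7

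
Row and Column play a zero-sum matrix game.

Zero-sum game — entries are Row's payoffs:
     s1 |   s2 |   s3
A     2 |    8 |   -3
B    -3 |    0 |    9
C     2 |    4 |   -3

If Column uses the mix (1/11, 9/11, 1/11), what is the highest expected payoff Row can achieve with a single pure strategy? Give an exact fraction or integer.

71/11

A: (2)·(1/11) + (8)·(9/11) + (-3)·(1/11) = 71/11.
B: (-3)·(1/11) + (0)·(9/11) + (9)·(1/11) = 6/11.
C: (2)·(1/11) + (4)·(9/11) + (-3)·(1/11) = 35/11.
The best pure response is A with expected payoff 71/11.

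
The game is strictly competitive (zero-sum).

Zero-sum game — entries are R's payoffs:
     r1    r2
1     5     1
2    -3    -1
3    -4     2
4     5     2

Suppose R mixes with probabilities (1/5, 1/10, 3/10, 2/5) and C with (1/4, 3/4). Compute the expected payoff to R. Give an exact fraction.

Against (1/4, 3/4), each row's expected payoff is 1: 2; 2: -3/2; 3: 1/2; 4: 11/4.
Taking the (1/5, 1/10, 3/10, 2/5)-weighted average: (1/5)·(2) + (1/10)·(-3/2) + (3/10)·(1/2) + (2/5)·(11/4) = 3/2.

3/2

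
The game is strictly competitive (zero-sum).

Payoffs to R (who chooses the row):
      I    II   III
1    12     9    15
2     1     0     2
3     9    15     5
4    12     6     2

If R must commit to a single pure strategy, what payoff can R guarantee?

9

The worst-case payoff for each row is 1: 9, 2: 0, 3: 5, 4: 2.
The best of these is 9.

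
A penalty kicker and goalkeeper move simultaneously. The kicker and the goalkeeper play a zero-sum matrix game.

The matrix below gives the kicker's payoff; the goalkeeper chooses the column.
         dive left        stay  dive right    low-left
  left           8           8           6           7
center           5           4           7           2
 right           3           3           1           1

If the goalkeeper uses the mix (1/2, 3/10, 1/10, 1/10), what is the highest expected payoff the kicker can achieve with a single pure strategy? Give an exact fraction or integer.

left: (8)·(1/2) + (8)·(3/10) + (6)·(1/10) + (7)·(1/10) = 77/10.
center: (5)·(1/2) + (4)·(3/10) + (7)·(1/10) + (2)·(1/10) = 23/5.
right: (3)·(1/2) + (3)·(3/10) + (1)·(1/10) + (1)·(1/10) = 13/5.
The best pure response is left with expected payoff 77/10.

77/10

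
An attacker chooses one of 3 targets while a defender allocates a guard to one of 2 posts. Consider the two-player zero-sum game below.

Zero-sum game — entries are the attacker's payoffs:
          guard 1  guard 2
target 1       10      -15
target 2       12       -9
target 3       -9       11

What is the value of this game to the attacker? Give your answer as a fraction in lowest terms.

51/41

Row target 1 is strictly dominated by row target 2, so the attacker never plays it.
The remaining 2×2 game on (target 2, target 3) × (guard 1, guard 2) has no saddle point. Let the attacker play target 2 with probability p; indifference gives 12p − 9(1−p) = −9p + 11(1−p), so p = 20/41.
Similarly the defender's optimal q on guard 1 is 20/41, and the value is 12·(20/41) + (-9)·(21/41) = 51/41.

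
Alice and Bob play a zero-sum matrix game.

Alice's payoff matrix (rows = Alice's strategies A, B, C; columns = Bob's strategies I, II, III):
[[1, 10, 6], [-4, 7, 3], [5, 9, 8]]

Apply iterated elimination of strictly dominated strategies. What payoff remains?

5

Row B is strictly dominated by row A (1>-4, 10>7, 6>3); eliminate B.
Column III is strictly dominated by I for Bob (1<6, 5<8); eliminate III.
Column II is strictly dominated by I for Bob (1<10, 5<9); eliminate II.
Row A is strictly dominated by row C (5>1); eliminate A.
Only (C, I) remains, with payoff 5.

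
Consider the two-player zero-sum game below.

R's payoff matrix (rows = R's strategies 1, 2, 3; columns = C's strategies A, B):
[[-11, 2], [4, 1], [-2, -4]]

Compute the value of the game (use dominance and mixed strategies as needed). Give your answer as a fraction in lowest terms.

19/16

Row 3 is strictly dominated by row 2, so R never plays it.
The remaining 2×2 game on (1, 2) × (A, B) has no saddle point. Let R play 1 with probability p; indifference gives −11p + 4(1−p) = 2p + (1−p), so p = 3/16.
Similarly C's optimal q on A is 1/16, and the value is -11·(1/16) + (2)·(15/16) = 19/16.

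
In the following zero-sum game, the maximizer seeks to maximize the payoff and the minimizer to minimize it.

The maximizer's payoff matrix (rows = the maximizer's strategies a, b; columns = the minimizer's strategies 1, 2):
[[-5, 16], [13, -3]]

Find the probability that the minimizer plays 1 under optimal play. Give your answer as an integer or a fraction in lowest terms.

Row minima are -5 and -3, so the maximizer's maximin is -3; column maxima are 13 and 16, so the minimizer's minimax is 13. These differ, so the equilibrium is in mixed strategies.
Let the minimizer play 1 with probability q. The maximizer is indifferent when −5q + 16(1−q) = 13q − 3(1−q), giving q = 19/37.

19/37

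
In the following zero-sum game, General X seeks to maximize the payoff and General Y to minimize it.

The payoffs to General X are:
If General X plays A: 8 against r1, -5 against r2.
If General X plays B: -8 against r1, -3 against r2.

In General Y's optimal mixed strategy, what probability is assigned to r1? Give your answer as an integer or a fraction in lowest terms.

Row minima are -5 and -8, so General X's maximin is -5; column maxima are 8 and -3, so General Y's minimax is -3. These differ, so the equilibrium is in mixed strategies.
Let General Y play r1 with probability q. General X is indifferent when 8q − 5(1−q) = −8q − 3(1−q), giving q = 1/9.

1/9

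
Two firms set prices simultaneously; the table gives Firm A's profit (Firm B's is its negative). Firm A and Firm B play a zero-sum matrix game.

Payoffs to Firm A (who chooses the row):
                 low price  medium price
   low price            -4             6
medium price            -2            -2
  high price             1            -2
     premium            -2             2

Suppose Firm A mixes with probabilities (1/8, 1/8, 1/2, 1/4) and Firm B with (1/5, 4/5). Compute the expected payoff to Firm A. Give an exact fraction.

Against (1/5, 4/5), each row's expected payoff is low price: 4; medium price: -2; high price: -7/5; premium: 6/5.
Taking the (1/8, 1/8, 1/2, 1/4)-weighted average: (1/8)·(4) + (1/8)·(-2) + (1/2)·(-7/5) + (1/4)·(6/5) = -3/20.

-3/20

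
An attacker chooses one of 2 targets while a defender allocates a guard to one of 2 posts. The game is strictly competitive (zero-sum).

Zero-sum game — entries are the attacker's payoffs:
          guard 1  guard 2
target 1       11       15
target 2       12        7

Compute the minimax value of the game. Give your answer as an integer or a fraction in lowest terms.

103/9

Row minima are 11 and 7, so the attacker's maximin is 11; column maxima are 12 and 15, so the defender's minimax is 12. These differ, so the equilibrium is in mixed strategies.
Let the attacker play target 1 with probability p. The defender is indifferent when 11p + 12(1−p) = 15p + 7(1−p), giving p = 5/9.
Let the defender play guard 1 with probability q. The attacker is indifferent when 11q + 15(1−q) = 12q + 7(1−q), giving q = 8/9.
The value is 11·(8/9) + (15)·(1/9) = 103/9.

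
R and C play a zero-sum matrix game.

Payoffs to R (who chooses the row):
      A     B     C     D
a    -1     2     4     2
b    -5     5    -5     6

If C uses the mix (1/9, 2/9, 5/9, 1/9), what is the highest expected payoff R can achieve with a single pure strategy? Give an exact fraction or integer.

25/9

a: (-1)·(1/9) + (2)·(2/9) + (4)·(5/9) + (2)·(1/9) = 25/9.
b: (-5)·(1/9) + (5)·(2/9) + (-5)·(5/9) + (6)·(1/9) = -14/9.
The best pure response is a with expected payoff 25/9.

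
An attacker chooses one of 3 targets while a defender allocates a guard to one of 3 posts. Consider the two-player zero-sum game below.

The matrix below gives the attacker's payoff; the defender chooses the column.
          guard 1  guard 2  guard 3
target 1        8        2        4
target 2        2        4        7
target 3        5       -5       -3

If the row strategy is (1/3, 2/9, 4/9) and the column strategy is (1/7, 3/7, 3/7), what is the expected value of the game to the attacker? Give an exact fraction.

8/7

Against (1/7, 3/7, 3/7), each row's expected payoff is target 1: 26/7; target 2: 5; target 3: -19/7.
Taking the (1/3, 2/9, 4/9)-weighted average: (1/3)·(26/7) + (2/9)·(5) + (4/9)·(-19/7) = 8/7.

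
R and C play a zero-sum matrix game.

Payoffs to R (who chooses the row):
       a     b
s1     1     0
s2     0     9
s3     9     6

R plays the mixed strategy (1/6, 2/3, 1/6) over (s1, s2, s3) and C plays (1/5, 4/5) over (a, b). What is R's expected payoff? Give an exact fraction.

89/15

Against (1/5, 4/5), each row's expected payoff is s1: 1/5; s2: 36/5; s3: 33/5.
Taking the (1/6, 2/3, 1/6)-weighted average: (1/6)·(1/5) + (2/3)·(36/5) + (1/6)·(33/5) = 89/15.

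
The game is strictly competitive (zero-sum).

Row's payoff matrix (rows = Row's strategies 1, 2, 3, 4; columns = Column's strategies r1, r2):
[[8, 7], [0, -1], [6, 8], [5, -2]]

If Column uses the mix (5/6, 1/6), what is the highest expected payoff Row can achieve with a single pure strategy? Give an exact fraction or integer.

1: (8)·(5/6) + (7)·(1/6) = 47/6.
2: (0)·(5/6) + (-1)·(1/6) = -1/6.
3: (6)·(5/6) + (8)·(1/6) = 19/3.
4: (5)·(5/6) + (-2)·(1/6) = 23/6.
The best pure response is 1 with expected payoff 47/6.

47/6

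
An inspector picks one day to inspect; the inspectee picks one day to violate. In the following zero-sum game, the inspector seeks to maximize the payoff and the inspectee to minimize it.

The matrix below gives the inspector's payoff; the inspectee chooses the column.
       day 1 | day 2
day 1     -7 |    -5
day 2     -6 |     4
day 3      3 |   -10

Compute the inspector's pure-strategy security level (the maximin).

The worst-case payoff for each row is day 1: -7, day 2: -6, day 3: -10.
The best of these is -6.

-6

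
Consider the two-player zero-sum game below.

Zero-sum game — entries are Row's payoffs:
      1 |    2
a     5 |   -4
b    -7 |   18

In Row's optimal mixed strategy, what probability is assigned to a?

25/34

Row minima are -4 and -7, so Row's maximin is -4; column maxima are 5 and 18, so Column's minimax is 5. These differ, so the equilibrium is in mixed strategies.
Let Row play a with probability p. Column is indifferent when 5p − 7(1−p) = −4p + 18(1−p), giving p = 25/34.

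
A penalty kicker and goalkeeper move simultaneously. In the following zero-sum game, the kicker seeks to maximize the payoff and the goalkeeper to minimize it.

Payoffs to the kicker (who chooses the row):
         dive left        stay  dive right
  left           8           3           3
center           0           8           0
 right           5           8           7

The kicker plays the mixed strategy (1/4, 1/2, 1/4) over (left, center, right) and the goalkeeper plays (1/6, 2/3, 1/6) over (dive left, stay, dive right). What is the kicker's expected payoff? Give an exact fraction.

Against (1/6, 2/3, 1/6), each row's expected payoff is left: 23/6; center: 16/3; right: 22/3.
Taking the (1/4, 1/2, 1/4)-weighted average: (1/4)·(23/6) + (1/2)·(16/3) + (1/4)·(22/3) = 131/24.

131/24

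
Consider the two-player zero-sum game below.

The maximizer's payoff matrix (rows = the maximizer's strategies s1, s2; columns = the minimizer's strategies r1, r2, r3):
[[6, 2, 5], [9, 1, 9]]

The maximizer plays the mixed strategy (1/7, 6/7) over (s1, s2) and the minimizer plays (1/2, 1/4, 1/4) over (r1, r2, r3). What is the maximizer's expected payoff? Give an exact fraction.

Against (1/2, 1/4, 1/4), each row's expected payoff is s1: 19/4; s2: 7.
Taking the (1/7, 6/7)-weighted average: (1/7)·(19/4) + (6/7)·(7) = 187/28.

187/28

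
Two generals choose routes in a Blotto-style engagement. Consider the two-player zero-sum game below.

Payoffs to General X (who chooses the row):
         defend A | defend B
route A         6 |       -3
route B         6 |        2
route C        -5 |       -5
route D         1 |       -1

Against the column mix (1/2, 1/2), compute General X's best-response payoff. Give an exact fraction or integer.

route A: (6)·(1/2) + (-3)·(1/2) = 3/2.
route B: (6)·(1/2) + (2)·(1/2) = 4.
route C: (-5)·(1/2) + (-5)·(1/2) = -5.
route D: (1)·(1/2) + (-1)·(1/2) = 0.
The best pure response is route B with expected payoff 4.

4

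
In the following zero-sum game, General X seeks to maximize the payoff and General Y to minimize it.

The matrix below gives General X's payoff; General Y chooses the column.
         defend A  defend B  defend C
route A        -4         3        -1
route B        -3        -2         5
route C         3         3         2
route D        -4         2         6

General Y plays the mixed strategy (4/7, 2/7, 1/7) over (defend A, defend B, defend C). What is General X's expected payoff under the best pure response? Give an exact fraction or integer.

20/7

route A: (-4)·(4/7) + (3)·(2/7) + (-1)·(1/7) = -11/7.
route B: (-3)·(4/7) + (-2)·(2/7) + (5)·(1/7) = -11/7.
route C: (3)·(4/7) + (3)·(2/7) + (2)·(1/7) = 20/7.
route D: (-4)·(4/7) + (2)·(2/7) + (6)·(1/7) = -6/7.
The best pure response is route C with expected payoff 20/7.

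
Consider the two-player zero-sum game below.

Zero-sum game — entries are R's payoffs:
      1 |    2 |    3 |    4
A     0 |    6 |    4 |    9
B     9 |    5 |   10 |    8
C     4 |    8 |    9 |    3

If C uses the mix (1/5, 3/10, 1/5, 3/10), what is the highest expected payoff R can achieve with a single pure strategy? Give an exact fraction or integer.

A: (0)·(1/5) + (6)·(3/10) + (4)·(1/5) + (9)·(3/10) = 53/10.
B: (9)·(1/5) + (5)·(3/10) + (10)·(1/5) + (8)·(3/10) = 77/10.
C: (4)·(1/5) + (8)·(3/10) + (9)·(1/5) + (3)·(3/10) = 59/10.
The best pure response is B with expected payoff 77/10.

77/10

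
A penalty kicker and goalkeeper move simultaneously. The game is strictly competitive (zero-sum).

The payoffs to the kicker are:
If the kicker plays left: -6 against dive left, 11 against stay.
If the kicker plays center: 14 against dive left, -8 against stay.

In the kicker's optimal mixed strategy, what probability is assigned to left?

22/39

Row minima are -6 and -8, so the kicker's maximin is -6; column maxima are 14 and 11, so the goalkeeper's minimax is 11. These differ, so the equilibrium is in mixed strategies.
Let the kicker play left with probability p. The goalkeeper is indifferent when −6p + 14(1−p) = 11p − 8(1−p), giving p = 22/39.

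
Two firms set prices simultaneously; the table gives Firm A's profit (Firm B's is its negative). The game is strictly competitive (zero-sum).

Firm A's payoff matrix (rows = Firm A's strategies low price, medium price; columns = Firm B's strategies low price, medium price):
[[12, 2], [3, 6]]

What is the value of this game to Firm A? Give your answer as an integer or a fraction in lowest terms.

Row minima are 2 and 3, so Firm A's maximin is 3; column maxima are 12 and 6, so Firm B's minimax is 6. These differ, so the equilibrium is in mixed strategies.
Let Firm A play low price with probability p. Firm B is indifferent when 12p + 3(1−p) = 2p + 6(1−p), giving p = 3/13.
Let Firm B play low price with probability q. Firm A is indifferent when 12q + 2(1−q) = 3q + 6(1−q), giving q = 4/13.
The value is 12·(4/13) + (2)·(9/13) = 66/13.

66/13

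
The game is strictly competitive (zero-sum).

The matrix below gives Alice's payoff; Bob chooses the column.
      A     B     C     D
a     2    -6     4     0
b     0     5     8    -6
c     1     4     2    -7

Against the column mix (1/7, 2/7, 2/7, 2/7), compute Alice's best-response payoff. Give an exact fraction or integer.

2

a: (2)·(1/7) + (-6)·(2/7) + (4)·(2/7) + (0)·(2/7) = -2/7.
b: (0)·(1/7) + (5)·(2/7) + (8)·(2/7) + (-6)·(2/7) = 2.
c: (1)·(1/7) + (4)·(2/7) + (2)·(2/7) + (-7)·(2/7) = -1/7.
The best pure response is b with expected payoff 2.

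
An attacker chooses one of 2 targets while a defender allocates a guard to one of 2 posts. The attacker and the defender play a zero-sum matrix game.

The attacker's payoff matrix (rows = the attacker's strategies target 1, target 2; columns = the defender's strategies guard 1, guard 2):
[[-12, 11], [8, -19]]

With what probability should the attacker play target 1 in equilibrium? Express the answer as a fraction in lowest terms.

Row minima are -12 and -19, so the attacker's maximin is -12; column maxima are 8 and 11, so the defender's minimax is 8. These differ, so the equilibrium is in mixed strategies.
Let the attacker play target 1 with probability p. The defender is indifferent when −12p + 8(1−p) = 11p − 19(1−p), giving p = 27/50.

27/50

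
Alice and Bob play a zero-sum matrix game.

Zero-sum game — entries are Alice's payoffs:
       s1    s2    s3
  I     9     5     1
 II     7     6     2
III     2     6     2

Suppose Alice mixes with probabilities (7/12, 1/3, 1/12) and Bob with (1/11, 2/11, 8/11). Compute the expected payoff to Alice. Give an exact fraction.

Against (1/11, 2/11, 8/11), each row's expected payoff is I: 27/11; II: 35/11; III: 30/11.
Taking the (7/12, 1/3, 1/12)-weighted average: (7/12)·(27/11) + (1/3)·(35/11) + (1/12)·(30/11) = 359/132.

359/132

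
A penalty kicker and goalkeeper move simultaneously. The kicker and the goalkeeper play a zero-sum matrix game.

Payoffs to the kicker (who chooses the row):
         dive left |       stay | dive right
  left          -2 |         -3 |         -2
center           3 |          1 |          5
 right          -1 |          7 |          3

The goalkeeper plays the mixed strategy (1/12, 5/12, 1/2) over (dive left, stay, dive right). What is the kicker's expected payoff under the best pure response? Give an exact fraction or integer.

left: (-2)·(1/12) + (-3)·(5/12) + (-2)·(1/2) = -29/12.
center: (3)·(1/12) + (1)·(5/12) + (5)·(1/2) = 19/6.
right: (-1)·(1/12) + (7)·(5/12) + (3)·(1/2) = 13/3.
The best pure response is right with expected payoff 13/3.

13/3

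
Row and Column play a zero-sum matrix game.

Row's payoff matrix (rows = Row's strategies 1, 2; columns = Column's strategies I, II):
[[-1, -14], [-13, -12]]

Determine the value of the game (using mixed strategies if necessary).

-85/7

Row minima are -14 and -13, so Row's maximin is -13; column maxima are -1 and -12, so Column's minimax is -12. These differ, so the equilibrium is in mixed strategies.
Let Row play 1 with probability p. Column is indifferent when −p − 13(1−p) = −14p − 12(1−p), giving p = 1/14.
Let Column play I with probability q. Row is indifferent when −q − 14(1−q) = −13q − 12(1−q), giving q = 1/7.
The value is -1·(1/7) + (-14)·(6/7) = -85/7.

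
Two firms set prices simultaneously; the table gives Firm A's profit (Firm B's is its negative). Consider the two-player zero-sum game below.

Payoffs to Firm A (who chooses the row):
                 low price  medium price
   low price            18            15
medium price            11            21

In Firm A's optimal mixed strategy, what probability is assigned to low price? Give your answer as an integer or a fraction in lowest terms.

10/13

Row minima are 15 and 11, so Firm A's maximin is 15; column maxima are 18 and 21, so Firm B's minimax is 18. These differ, so the equilibrium is in mixed strategies.
Let Firm A play low price with probability p. Firm B is indifferent when 18p + 11(1−p) = 15p + 21(1−p), giving p = 10/13.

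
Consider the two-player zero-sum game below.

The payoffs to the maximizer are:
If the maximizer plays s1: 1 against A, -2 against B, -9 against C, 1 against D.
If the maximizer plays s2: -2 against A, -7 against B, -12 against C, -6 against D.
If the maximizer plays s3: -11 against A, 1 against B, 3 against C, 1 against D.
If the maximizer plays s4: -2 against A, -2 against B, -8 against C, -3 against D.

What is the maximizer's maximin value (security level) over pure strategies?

The worst-case payoff for each row is s1: -9, s2: -12, s3: -11, s4: -8.
The best of these is -8.

-8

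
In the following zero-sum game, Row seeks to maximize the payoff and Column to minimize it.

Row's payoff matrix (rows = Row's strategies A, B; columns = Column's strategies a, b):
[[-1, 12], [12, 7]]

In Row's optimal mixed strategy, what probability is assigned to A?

Row minima are -1 and 7, so Row's maximin is 7; column maxima are 12 and 12, so Column's minimax is 12. These differ, so the equilibrium is in mixed strategies.
Let Row play A with probability p. Column is indifferent when −p + 12(1−p) = 12p + 7(1−p), giving p = 5/18.

5/18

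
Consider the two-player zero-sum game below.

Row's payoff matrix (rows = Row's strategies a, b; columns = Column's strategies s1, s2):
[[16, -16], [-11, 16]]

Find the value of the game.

80/59

Row minima are -16 and -11, so Row's maximin is -11; column maxima are 16 and 16, so Column's minimax is 16. These differ, so the equilibrium is in mixed strategies.
Let Row play a with probability p. Column is indifferent when 16p − 11(1−p) = −16p + 16(1−p), giving p = 27/59.
Let Column play s1 with probability q. Row is indifferent when 16q − 16(1−q) = −11q + 16(1−q), giving q = 32/59.
The value is 16·(32/59) + (-16)·(27/59) = 80/59.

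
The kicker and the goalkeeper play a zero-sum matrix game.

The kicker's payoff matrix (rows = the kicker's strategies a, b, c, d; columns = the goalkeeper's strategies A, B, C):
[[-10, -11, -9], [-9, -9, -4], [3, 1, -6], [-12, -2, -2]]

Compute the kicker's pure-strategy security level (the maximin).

The worst-case payoff for each row is a: -11, b: -9, c: -6, d: -12.
The best of these is -6.

-6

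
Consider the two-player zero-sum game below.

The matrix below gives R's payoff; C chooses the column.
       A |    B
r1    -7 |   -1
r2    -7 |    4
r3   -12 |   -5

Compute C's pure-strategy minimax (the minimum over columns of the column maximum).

-7

The worst case (largest entry) in each column is A: -7, B: 4.
The best (smallest) of these is -7.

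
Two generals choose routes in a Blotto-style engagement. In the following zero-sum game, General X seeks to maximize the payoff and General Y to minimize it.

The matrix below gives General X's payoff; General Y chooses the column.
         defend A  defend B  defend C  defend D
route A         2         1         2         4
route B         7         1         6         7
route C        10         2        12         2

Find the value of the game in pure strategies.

2

Row minima: 1, 1, 2 → General X's maximin is 2.
Column maxima: 10, 2, 12, 7 → General Y's minimax is 2.
They coincide at (route C, defend B), so the value is 2.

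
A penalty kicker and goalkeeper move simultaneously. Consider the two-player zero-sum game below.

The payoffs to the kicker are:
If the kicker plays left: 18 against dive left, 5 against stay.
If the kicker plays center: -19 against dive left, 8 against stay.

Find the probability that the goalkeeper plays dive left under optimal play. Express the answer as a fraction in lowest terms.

Row minima are 5 and -19, so the kicker's maximin is 5; column maxima are 18 and 8, so the goalkeeper's minimax is 8. These differ, so the equilibrium is in mixed strategies.
Let the goalkeeper play dive left with probability q. The kicker is indifferent when 18q + 5(1−q) = −19q + 8(1−q), giving q = 3/40.

3/40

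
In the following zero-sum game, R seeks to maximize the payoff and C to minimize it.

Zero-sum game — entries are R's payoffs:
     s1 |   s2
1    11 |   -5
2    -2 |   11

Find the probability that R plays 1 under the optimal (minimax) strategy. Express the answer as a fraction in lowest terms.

Row minima are -5 and -2, so R's maximin is -2; column maxima are 11 and 11, so C's minimax is 11. These differ, so the equilibrium is in mixed strategies.
Let R play 1 with probability p. C is indifferent when 11p − 2(1−p) = −5p + 11(1−p), giving p = 13/29.

13/29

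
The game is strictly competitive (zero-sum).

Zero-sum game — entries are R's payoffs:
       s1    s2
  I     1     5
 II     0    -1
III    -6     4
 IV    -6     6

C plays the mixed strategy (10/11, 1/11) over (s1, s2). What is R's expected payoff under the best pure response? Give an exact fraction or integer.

15/11

I: (1)·(10/11) + (5)·(1/11) = 15/11.
II: (0)·(10/11) + (-1)·(1/11) = -1/11.
III: (-6)·(10/11) + (4)·(1/11) = -56/11.
IV: (-6)·(10/11) + (6)·(1/11) = -54/11.
The best pure response is I with expected payoff 15/11.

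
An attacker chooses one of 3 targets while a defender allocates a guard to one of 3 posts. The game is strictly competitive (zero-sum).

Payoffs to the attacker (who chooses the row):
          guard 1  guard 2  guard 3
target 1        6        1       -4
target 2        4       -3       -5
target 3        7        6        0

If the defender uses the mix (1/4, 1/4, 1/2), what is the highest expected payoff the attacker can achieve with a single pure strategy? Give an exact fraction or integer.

target 1: (6)·(1/4) + (1)·(1/4) + (-4)·(1/2) = -1/4.
target 2: (4)·(1/4) + (-3)·(1/4) + (-5)·(1/2) = -9/4.
target 3: (7)·(1/4) + (6)·(1/4) + (0)·(1/2) = 13/4.
The best pure response is target 3 with expected payoff 13/4.

13/4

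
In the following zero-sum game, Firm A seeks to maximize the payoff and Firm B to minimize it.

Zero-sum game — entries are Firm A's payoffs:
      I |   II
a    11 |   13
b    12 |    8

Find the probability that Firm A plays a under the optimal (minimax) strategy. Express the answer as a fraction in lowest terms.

2/3

Row minima are 11 and 8, so Firm A's maximin is 11; column maxima are 12 and 13, so Firm B's minimax is 12. These differ, so the equilibrium is in mixed strategies.
Let Firm A play a with probability p. Firm B is indifferent when 11p + 12(1−p) = 13p + 8(1−p), giving p = 2/3.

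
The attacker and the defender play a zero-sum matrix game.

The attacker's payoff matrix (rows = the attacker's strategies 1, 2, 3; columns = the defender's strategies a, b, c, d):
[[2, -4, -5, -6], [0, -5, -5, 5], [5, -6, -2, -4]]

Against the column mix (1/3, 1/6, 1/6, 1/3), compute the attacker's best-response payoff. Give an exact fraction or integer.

1: (2)·(1/3) + (-4)·(1/6) + (-5)·(1/6) + (-6)·(1/3) = -17/6.
2: (0)·(1/3) + (-5)·(1/6) + (-5)·(1/6) + (5)·(1/3) = 0.
3: (5)·(1/3) + (-6)·(1/6) + (-2)·(1/6) + (-4)·(1/3) = -1.
The best pure response is 2 with expected payoff 0.

0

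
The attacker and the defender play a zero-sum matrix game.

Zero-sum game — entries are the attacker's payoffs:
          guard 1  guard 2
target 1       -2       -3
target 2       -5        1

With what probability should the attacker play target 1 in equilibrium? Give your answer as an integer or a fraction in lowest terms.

6/7

Row minima are -3 and -5, so the attacker's maximin is -3; column maxima are -2 and 1, so the defender's minimax is -2. These differ, so the equilibrium is in mixed strategies.
Let the attacker play target 1 with probability p. The defender is indifferent when −2p − 5(1−p) = −3p + (1−p), giving p = 6/7.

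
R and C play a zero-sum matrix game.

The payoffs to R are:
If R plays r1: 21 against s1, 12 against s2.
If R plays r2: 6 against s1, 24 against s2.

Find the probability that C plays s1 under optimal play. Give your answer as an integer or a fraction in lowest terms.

Row minima are 12 and 6, so R's maximin is 12; column maxima are 21 and 24, so C's minimax is 21. These differ, so the equilibrium is in mixed strategies.
Let C play s1 with probability q. R is indifferent when 21q + 12(1−q) = 6q + 24(1−q), giving q = 4/9.

4/9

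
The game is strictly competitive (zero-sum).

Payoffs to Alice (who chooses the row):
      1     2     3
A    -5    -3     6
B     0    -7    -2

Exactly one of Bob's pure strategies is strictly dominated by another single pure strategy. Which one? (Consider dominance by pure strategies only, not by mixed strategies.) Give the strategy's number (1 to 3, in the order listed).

3

Bob prefers columns that give Alice less. Compare 3 with 2: -3 < 6, -7 < -2.
So 2 strictly dominates 3 for Bob; 3 is strictly dominated.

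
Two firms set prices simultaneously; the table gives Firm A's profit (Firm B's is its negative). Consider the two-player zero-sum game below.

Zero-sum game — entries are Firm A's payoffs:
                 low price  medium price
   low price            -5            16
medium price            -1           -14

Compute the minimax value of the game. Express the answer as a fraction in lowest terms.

Row minima are -5 and -14, so Firm A's maximin is -5; column maxima are -1 and 16, so Firm B's minimax is -1. These differ, so the equilibrium is in mixed strategies.
Let Firm A play low price with probability p. Firm B is indifferent when −5p − (1−p) = 16p − 14(1−p), giving p = 13/34.
Let Firm B play low price with probability q. Firm A is indifferent when −5q + 16(1−q) = −q − 14(1−q), giving q = 15/17.
The value is -5·(15/17) + (16)·(2/17) = -43/17.

-43/17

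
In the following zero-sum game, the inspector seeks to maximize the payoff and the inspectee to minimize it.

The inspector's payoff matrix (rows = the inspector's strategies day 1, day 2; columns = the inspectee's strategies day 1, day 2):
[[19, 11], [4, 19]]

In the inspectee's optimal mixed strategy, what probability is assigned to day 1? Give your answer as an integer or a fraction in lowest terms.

Row minima are 11 and 4, so the inspector's maximin is 11; column maxima are 19 and 19, so the inspectee's minimax is 19. These differ, so the equilibrium is in mixed strategies.
Let the inspectee play day 1 with probability q. The inspector is indifferent when 19q + 11(1−q) = 4q + 19(1−q), giving q = 8/23.

8/23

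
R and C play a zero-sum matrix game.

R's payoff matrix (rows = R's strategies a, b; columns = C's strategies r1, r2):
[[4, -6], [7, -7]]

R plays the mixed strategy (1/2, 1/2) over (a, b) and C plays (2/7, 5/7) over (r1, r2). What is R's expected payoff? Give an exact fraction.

-43/14

Against (2/7, 5/7), each row's expected payoff is a: -22/7; b: -3.
Taking the (1/2, 1/2)-weighted average: (1/2)·(-22/7) + (1/2)·(-3) = -43/14.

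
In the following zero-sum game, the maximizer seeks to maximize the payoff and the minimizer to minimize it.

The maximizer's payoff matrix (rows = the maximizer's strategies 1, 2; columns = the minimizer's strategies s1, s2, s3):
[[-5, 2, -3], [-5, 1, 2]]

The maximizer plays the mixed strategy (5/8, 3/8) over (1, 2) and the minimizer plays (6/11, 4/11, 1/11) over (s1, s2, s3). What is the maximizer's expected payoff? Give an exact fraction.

-197/88

Against (6/11, 4/11, 1/11), each row's expected payoff is 1: -25/11; 2: -24/11.
Taking the (5/8, 3/8)-weighted average: (5/8)·(-25/11) + (3/8)·(-24/11) = -197/88.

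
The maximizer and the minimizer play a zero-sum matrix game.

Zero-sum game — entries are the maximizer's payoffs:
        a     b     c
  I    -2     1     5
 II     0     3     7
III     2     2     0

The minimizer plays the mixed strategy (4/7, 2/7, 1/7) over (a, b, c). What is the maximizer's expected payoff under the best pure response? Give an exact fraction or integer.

13/7

I: (-2)·(4/7) + (1)·(2/7) + (5)·(1/7) = -1/7.
II: (0)·(4/7) + (3)·(2/7) + (7)·(1/7) = 13/7.
III: (2)·(4/7) + (2)·(2/7) + (0)·(1/7) = 12/7.
The best pure response is II with expected payoff 13/7.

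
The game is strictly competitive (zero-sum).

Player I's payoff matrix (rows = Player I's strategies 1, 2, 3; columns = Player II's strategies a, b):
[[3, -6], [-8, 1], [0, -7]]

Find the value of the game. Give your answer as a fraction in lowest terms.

-5/2

Row 3 is strictly dominated by row 1, so Player I never plays it.
The remaining 2×2 game on (1, 2) × (a, b) has no saddle point. Let Player I play 1 with probability p; indifference gives 3p − 8(1−p) = −6p + (1−p), so p = 1/2.
Similarly Player II's optimal q on a is 7/18, and the value is 3·(7/18) + (-6)·(11/18) = -5/2.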